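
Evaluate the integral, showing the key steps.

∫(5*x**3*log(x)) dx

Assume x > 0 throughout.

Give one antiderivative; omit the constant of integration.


Step 1. Integrate ∫(5*x**3*log(x)) dx by parts with u = log(x), dv = (5*x**3) dx, so v = 5*x**4/4 [assuming x > 0]: now 5*x**4*log(x)/4 + ∫(-5*x**3/4) dx.
Step 2. Evaluate the standard form: now 5*x**4*log(x)/4 - 5*x**4/16.
Answer: 5*x**4*log(x)/4 - 5*x**4/16.


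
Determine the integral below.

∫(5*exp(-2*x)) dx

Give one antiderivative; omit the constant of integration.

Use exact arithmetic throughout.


Answer: -5*exp(-2*x)/2.


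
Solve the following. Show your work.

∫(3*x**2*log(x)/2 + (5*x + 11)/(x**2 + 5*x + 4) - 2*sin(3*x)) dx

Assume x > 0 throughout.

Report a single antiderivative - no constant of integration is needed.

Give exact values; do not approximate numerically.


Step 1. Rewrite: now ∫(3*x**2*log(x)/2) dx + ∫((5*x + 11)/(x**2 + 5*x + 4)) dx + ∫(-2*sin(3*x)) dx.
Step 2. Decompose ∫((5*x + 11)/(x**2 + 5*x + 4)) dx by partial fractions, (5*x + 11)/(x**2 + 5*x + 4) = 3/(x + 4) + 2/(x + 1): now ∫(3*x**2*log(x)/2) dx + ∫(2/(x + 1)) dx + ∫(3/(x + 4)) dx + ∫(-2*sin(3*x)) dx.
Step 3. Evaluate the standard form [assuming x > -1]: now 2*log(x + 1) + ∫(3*x**2*log(x)/2) dx + ∫(3/(x + 4)) dx + ∫(-2*sin(3*x)) dx.
Step 4. Evaluate the standard form [assuming x > -4]: now 2*log(x + 1) + 3*log(x + 4) + ∫(3*x**2*log(x)/2) dx + ∫(-2*sin(3*x)) dx.
Step 5. Integrate ∫(3*x**2*log(x)/2) dx by parts with u = log(x), dv = (3*x**2/2) dx, so v = x**3/2 [assuming x > 0]: now x**3*log(x)/2 + 2*log(x + 1) + 3*log(x + 4) + ∫(-x**2/2) dx + ∫(-2*sin(3*x)) dx.
Step 6. Evaluate the standard form: now x**3*log(x)/2 - x**3/6 + 2*log(x + 1) + 3*log(x + 4) + ∫(-2*sin(3*x)) dx.
Step 7. Evaluate the standard form: now x**3*log(x)/2 - x**3/6 + 2*log(x + 1) + 3*log(x + 4) + 2*cos(3*x)/3.
Answer: x**3*log(x)/2 - x**3/6 + 2*log(x + 1) + 3*log(x + 4) + 2*cos(3*x)/3.


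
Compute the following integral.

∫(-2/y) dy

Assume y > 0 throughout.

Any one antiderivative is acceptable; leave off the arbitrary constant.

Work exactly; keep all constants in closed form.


Answer: -2*log(y).


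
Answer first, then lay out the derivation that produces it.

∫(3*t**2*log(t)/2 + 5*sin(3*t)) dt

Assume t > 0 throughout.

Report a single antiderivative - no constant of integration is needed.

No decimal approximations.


The answer is t**3*log(t)/2 - t**3/6 - 5*cos(3*t)/3.
Step 1. Rewrite: now ∫(3*t**2*log(t)/2) dt + ∫(5*sin(3*t)) dt.
Step 2. Evaluate the standard form: now -5*cos(3*t)/3 + ∫(3*t**2*log(t)/2) dt.
Step 3. Integrate ∫(3*t**2*log(t)/2) dt by parts with u = log(t), dv = (3*t**2/2) dt, so v = t**3/2 [assuming t > 0]: now t**3*log(t)/2 - 5*cos(3*t)/3 + ∫(-t**2/2) dt.
Step 4. Evaluate the standard form: now t**3*log(t)/2 - t**3/6 - 5*cos(3*t)/3.
Answer: t**3*log(t)/2 - t**3/6 - 5*cos(3*t)/3.


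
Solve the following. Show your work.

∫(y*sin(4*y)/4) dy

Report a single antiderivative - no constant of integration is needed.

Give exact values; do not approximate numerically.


Step 1. Integrate ∫(y*sin(4*y)/4) dy by parts with u = y, dv = (sin(4*y)/4) dy, so v = -cos(4*y)/16: now -y*cos(4*y)/16 + ∫(cos(4*y)/16) dy.
Step 2. Evaluate the standard form: now -y*cos(4*y)/16 + sin(4*y)/64.
Answer: -y*cos(4*y)/16 + sin(4*y)/64.


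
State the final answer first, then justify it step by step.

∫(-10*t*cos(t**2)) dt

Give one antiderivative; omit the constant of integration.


The answer is -5*sin(t**2).
Step 1. Substitute u = t**2, turning ∫(-10*t*cos(t**2)) dt into ∫(-5*cos(u)) du: now ∫(-5*cos(u)) du.
Step 2. Evaluate the standard form: now -5*sin(u).
Step 3. Substitute back u = t**2: now -5*sin(t**2).
Answer: -5*sin(t**2).


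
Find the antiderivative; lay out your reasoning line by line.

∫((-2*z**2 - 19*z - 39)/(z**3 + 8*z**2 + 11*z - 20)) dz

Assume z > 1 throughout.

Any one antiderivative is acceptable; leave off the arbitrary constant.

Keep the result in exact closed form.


Step 1. Decompose ∫((-2*z**2 - 19*z - 39)/(z**3 + 8*z**2 + 11*z - 20)) dz by partial fractions, (-2*z**2 - 19*z - 39)/(z**3 + 8*z**2 + 11*z - 20) = 1/(z + 5) - 1/(z + 4) - 2/(z - 1): now ∫(-2/(z - 1)) dz + ∫(-1/(z + 4)) dz + ∫(1/(z + 5)) dz.
Step 2. Evaluate the standard form [assuming z > -5]: now log(z + 5) + ∫(-2/(z - 1)) dz + ∫(-1/(z + 4)) dz.
Step 3. Evaluate the standard form [assuming z > 1]: now -2*log(z - 1) + log(z + 5) + ∫(-1/(z + 4)) dz.
Step 4. Evaluate the standard form [assuming z > -4]: now -2*log(z - 1) - log(z + 4) + log(z + 5).
Answer: -2*log(z - 1) - log(z + 4) + log(z + 5).


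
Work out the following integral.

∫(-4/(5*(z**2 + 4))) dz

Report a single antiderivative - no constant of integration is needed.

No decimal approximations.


Answer: -2*atan(z/2)/5.


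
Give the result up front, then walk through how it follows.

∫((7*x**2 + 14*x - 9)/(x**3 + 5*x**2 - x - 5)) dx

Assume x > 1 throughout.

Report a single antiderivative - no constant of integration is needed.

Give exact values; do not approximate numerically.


The answer is log(x - 1) + 2*log(x + 1) + 4*log(x + 5).
Step 1. Decompose ∫((7*x**2 + 14*x - 9)/(x**3 + 5*x**2 - x - 5)) dx by partial fractions, (7*x**2 + 14*x - 9)/(x**3 + 5*x**2 - x - 5) = 4/(x + 5) + 2/(x + 1) + 1/(x - 1): now ∫(1/(x - 1)) dx + ∫(2/(x + 1)) dx + ∫(4/(x + 5)) dx.
Step 2. Evaluate the standard form [assuming x > -5]: now 4*log(x + 5) + ∫(1/(x - 1)) dx + ∫(2/(x + 1)) dx.
Step 3. Evaluate the standard form [assuming x > -1]: now 2*log(x + 1) + 4*log(x + 5) + ∫(1/(x - 1)) dx.
Step 4. Evaluate the standard form [assuming x > 1]: now log(x - 1) + 2*log(x + 1) + 4*log(x + 5).
Answer: log(x - 1) + 2*log(x + 1) + 4*log(x + 5).


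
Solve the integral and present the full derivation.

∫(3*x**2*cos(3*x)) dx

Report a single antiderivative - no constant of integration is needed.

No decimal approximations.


Step 1. Integrate ∫(3*x**2*cos(3*x)) dx by parts with u = x**2, dv = (3*cos(3*x)) dx, so v = sin(3*x): now x**2*sin(3*x) + ∫(-2*x*sin(3*x)) dx.
Step 2. Integrate ∫(-2*x*sin(3*x)) dx by parts with u = x, dv = (-2*sin(3*x)) dx, so v = 2*cos(3*x)/3: now x**2*sin(3*x) + 2*x*cos(3*x)/3 + ∫(-2*cos(3*x)/3) dx.
Step 3. Evaluate the standard form: now x**2*sin(3*x) + 2*x*cos(3*x)/3 - 2*sin(3*x)/9.
Answer: x**2*sin(3*x) + 2*x*cos(3*x)/3 - 2*sin(3*x)/9.


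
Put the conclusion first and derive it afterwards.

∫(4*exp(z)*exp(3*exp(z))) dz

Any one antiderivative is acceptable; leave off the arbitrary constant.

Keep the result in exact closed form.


The answer is 4*exp(3*exp(z))/3.
Step 1. Substitute u = exp(z), turning ∫(4*exp(z)*exp(3*exp(z))) dz into ∫(4*exp(3*u)) du: now ∫(4*exp(3*u)) du.
Step 2. Evaluate the standard form: now 4*exp(3*u)/3.
Step 3. Substitute back u = exp(z): now 4*exp(3*exp(z))/3.
Answer: 4*exp(3*exp(z))/3.


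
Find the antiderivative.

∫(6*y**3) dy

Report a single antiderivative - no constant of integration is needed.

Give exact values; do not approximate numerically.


Answer: 3*y**4/2.


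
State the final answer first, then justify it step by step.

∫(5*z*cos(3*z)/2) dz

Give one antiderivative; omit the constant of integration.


The answer is 5*z*sin(3*z)/6 + 5*cos(3*z)/18.
Step 1. Integrate ∫(5*z*cos(3*z)/2) dz by parts with u = z, dv = (5*cos(3*z)/2) dz, so v = 5*sin(3*z)/6: now 5*z*sin(3*z)/6 + ∫(-5*sin(3*z)/6) dz.
Step 2. Evaluate the standard form: now 5*z*sin(3*z)/6 + 5*cos(3*z)/18.
Answer: 5*z*sin(3*z)/6 + 5*cos(3*z)/18.


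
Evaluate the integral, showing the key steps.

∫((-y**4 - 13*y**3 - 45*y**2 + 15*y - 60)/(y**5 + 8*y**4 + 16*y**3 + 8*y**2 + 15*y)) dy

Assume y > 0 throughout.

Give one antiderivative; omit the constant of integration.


Step 1. Decompose ∫((-y**4 - 13*y**3 - 45*y**2 + 15*y - 60)/(y**5 + 8*y**4 + 16*y**3 + 8*y**2 + 15*y)) dy by partial fractions, (-y**4 - 13*y**3 - 45*y**2 + 15*y - 60)/(y**5 + 8*y**4 + 16*y**3 + 8*y**2 + 15*y) = 2/(y**2 + 1) - 1/(y + 5) + 4/(y + 3) - 4/y: now ∫(-4/y) dy + ∫(4/(y + 3)) dy + ∫(-1/(y + 5)) dy + ∫(2/(y**2 + 1)) dy.
Step 2. Evaluate the standard form [assuming y > -3]: now 4*log(y + 3) + ∫(-4/y) dy + ∫(-1/(y + 5)) dy + ∫(2/(y**2 + 1)) dy.
Step 3. Evaluate the standard form [assuming y > 0]: now -4*log(y) + 4*log(y + 3) + ∫(-1/(y + 5)) dy + ∫(2/(y**2 + 1)) dy.
Step 4. Evaluate the standard form [assuming y > -5]: now -4*log(y) + 4*log(y + 3) - log(y + 5) + ∫(2/(y**2 + 1)) dy.
Step 5. Evaluate the standard form: now -4*log(y) + 4*log(y + 3) - log(y + 5) + 2*atan(y).
Answer: -4*log(y) + 4*log(y + 3) - log(y + 5) + 2*atan(y).


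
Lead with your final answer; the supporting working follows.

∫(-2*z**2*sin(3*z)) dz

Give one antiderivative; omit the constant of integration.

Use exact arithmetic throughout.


The answer is 2*z**2*cos(3*z)/3 - 4*z*sin(3*z)/9 - 4*cos(3*z)/27.
Step 1. Integrate ∫(-2*z**2*sin(3*z)) dz by parts with u = z**2, dv = (-2*sin(3*z)) dz, so v = 2*cos(3*z)/3: now 2*z**2*cos(3*z)/3 + ∫(-4*z*cos(3*z)/3) dz.
Step 2. Integrate ∫(-4*z*cos(3*z)/3) dz by parts with u = z, dv = (-4*cos(3*z)/3) dz, so v = -4*sin(3*z)/9: now 2*z**2*cos(3*z)/3 - 4*z*sin(3*z)/9 + ∫(4*sin(3*z)/9) dz.
Step 3. Evaluate the standard form: now 2*z**2*cos(3*z)/3 - 4*z*sin(3*z)/9 - 4*cos(3*z)/27.
Answer: 2*z**2*cos(3*z)/3 - 4*z*sin(3*z)/9 - 4*cos(3*z)/27.


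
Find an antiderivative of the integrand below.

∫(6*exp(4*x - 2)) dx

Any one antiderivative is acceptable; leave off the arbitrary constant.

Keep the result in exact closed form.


Answer: 3*exp(4*x - 2)/2.


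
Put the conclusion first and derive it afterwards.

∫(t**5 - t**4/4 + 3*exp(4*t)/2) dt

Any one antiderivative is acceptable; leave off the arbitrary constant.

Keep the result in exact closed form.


The answer is t**6/6 - t**5/20 + 3*exp(4*t)/8.
Step 1. Rewrite: now ∫(-t**4/4) dt + ∫(t**5) dt + ∫(3*exp(4*t)/2) dt.
Step 2. Evaluate the standard form: now t**6/6 + ∫(-t**4/4) dt + ∫(3*exp(4*t)/2) dt.
Step 3. Evaluate the standard form: now t**6/6 - t**5/20 + ∫(3*exp(4*t)/2) dt.
Step 4. Evaluate the standard form: now t**6/6 - t**5/20 + 3*exp(4*t)/8.
Answer: t**6/6 - t**5/20 + 3*exp(4*t)/8.


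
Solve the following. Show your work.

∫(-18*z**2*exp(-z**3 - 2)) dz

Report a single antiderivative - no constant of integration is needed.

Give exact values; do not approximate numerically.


Step 1. Substitute u = z**3 + 2, turning ∫(-18*z**2*exp(-z**3 - 2)) dz into ∫(-6*exp(-u)) du: now ∫(-6*exp(-u)) du.
Step 2. Evaluate the standard form: now 6*exp(-u).
Step 3. Substitute back u = z**3 + 2: now 6*exp(-z**3 - 2).
Answer: 6*exp(-z**3 - 2).


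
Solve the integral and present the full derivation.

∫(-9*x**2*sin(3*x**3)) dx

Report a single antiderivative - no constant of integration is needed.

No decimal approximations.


Step 1. Substitute u = x**3, turning ∫(-9*x**2*sin(3*x**3)) dx into ∫(-3*sin(3*u)) du: now ∫(-3*sin(3*u)) du.
Step 2. Evaluate the standard form: now cos(3*u).
Step 3. Substitute back u = x**3: now cos(3*x**3).
Answer: cos(3*x**3).


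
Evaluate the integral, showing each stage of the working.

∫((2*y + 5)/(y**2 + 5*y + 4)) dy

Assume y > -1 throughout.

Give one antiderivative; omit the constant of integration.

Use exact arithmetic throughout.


Step 1. Decompose ∫((2*y + 5)/(y**2 + 5*y + 4)) dy by partial fractions, (2*y + 5)/(y**2 + 5*y + 4) = 1/(y + 4) + 1/(y + 1): now ∫(1/(y + 1)) dy + ∫(1/(y + 4)) dy.
Step 2. Evaluate the standard form [assuming y > -4]: now log(y + 4) + ∫(1/(y + 1)) dy.
Step 3. Evaluate the standard form [assuming y > -1]: now log(y + 1) + log(y + 4).
Answer: log(y + 1) + log(y + 4).


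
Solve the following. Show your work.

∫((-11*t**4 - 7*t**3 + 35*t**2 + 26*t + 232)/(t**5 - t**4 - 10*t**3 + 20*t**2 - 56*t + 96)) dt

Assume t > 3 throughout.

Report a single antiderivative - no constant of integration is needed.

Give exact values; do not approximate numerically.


Step 1. Decompose ∫((-11*t**4 - 7*t**3 + 35*t**2 + 26*t + 232)/(t**5 - t**4 - 10*t**3 + 20*t**2 - 56*t + 96)) dt by partial fractions, (-11*t**4 - 7*t**3 + 35*t**2 + 26*t + 232)/(t**5 - t**4 - 10*t**3 + 20*t**2 - 56*t + 96) = -3/(t**2 + 4) - 2/(t + 4) - 4/(t - 2) - 5/(t - 3): now ∫(-5/(t - 3)) dt + ∫(-4/(t - 2)) dt + ∫(-2/(t + 4)) dt + ∫(-3/(t**2 + 4)) dt.
Step 2. Evaluate the standard form [assuming t > 3]: now -5*log(t - 3) + ∫(-4/(t - 2)) dt + ∫(-2/(t + 4)) dt + ∫(-3/(t**2 + 4)) dt.
Step 3. Evaluate the standard form [assuming t > 2]: now -5*log(t - 3) - 4*log(t - 2) + ∫(-2/(t + 4)) dt + ∫(-3/(t**2 + 4)) dt.
Step 4. Evaluate the standard form [assuming t > -4]: now -5*log(t - 3) - 4*log(t - 2) - 2*log(t + 4) + ∫(-3/(t**2 + 4)) dt.
Step 5. Evaluate the standard form: now -5*log(t - 3) - 4*log(t - 2) - 2*log(t + 4) - 3*atan(t/2)/2.
Answer: -5*log(t - 3) - 4*log(t - 2) - 2*log(t + 4) - 3*atan(t/2)/2.


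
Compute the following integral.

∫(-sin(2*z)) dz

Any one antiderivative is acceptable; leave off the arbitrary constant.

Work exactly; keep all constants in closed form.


Answer: cos(2*z)/2.


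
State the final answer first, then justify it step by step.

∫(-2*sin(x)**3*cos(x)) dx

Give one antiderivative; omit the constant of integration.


The answer is -sin(x)**4/2.
Step 1. Substitute u = sin(x), turning ∫(-2*sin(x)**3*cos(x)) dx into ∫(-2*u**3) du: now ∫(-2*u**3) du.
Step 2. Evaluate the standard form: now -u**4/2.
Step 3. Substitute back u = sin(x): now -sin(x)**4/2.
Answer: -sin(x)**4/2.


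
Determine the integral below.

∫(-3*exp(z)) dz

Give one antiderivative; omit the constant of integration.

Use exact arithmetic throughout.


Answer: -3*exp(z).


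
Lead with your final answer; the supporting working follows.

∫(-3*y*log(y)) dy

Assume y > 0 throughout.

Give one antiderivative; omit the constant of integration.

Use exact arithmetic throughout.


The answer is -3*y**2*log(y)/2 + 3*y**2/4.
Step 1. Integrate ∫(-3*y*log(y)) dy by parts with u = log(y), dv = (-3*y) dy, so v = -3*y**2/2 [assuming y > 0]: now -3*y**2*log(y)/2 + ∫(3*y/2) dy.
Step 2. Evaluate the standard form: now -3*y**2*log(y)/2 + 3*y**2/4.
Answer: -3*y**2*log(y)/2 + 3*y**2/4.


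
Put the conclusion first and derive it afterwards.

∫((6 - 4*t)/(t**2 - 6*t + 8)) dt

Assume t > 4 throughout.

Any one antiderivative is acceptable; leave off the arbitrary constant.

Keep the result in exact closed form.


The answer is -5*log(t - 4) + log(t - 2).
Step 1. Decompose ∫((6 - 4*t)/(t**2 - 6*t + 8)) dt by partial fractions, (6 - 4*t)/(t**2 - 6*t + 8) = 1/(t - 2) - 5/(t - 4): now ∫(-5/(t - 4)) dt + ∫(1/(t - 2)) dt.
Step 2. Evaluate the standard form [assuming t > 2]: now log(t - 2) + ∫(-5/(t - 4)) dt.
Step 3. Evaluate the standard form [assuming t > 4]: now -5*log(t - 4) + log(t - 2).
Answer: -5*log(t - 4) + log(t - 2).


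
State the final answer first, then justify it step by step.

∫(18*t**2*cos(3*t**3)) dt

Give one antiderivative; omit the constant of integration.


The answer is 2*sin(3*t**3).
Step 1. Substitute u = t**3, turning ∫(18*t**2*cos(3*t**3)) dt into ∫(6*cos(3*u)) du: now ∫(6*cos(3*u)) du.
Step 2. Evaluate the standard form: now 2*sin(3*u).
Step 3. Substitute back u = t**3: now 2*sin(3*t**3).
Answer: 2*sin(3*t**3).


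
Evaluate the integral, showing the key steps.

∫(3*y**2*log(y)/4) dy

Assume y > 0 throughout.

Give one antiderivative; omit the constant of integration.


Step 1. Integrate ∫(3*y**2*log(y)/4) dy by parts with u = log(y), dv = (3*y**2/4) dy, so v = y**3/4 [assuming y > 0]: now y**3*log(y)/4 + ∫(-y**2/4) dy.
Step 2. Evaluate the standard form: now y**3*log(y)/4 - y**3/12.
Answer: y**3*log(y)/4 - y**3/12.


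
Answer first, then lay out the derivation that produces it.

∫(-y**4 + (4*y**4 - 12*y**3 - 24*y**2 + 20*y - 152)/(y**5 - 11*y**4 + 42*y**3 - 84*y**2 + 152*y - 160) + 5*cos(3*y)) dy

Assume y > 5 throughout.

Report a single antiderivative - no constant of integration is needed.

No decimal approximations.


The answer is -y**5/5 + 4*log(y - 5) + 5*log(y - 4) - 5*log(y - 2) + 5*sin(3*y)/3 + atan(y/2).
Step 1. Rewrite: now ∫(-y**4) dy + ∫((4*y**4 - 12*y**3 - 24*y**2 + 20*y - 152)/(y**5 - 11*y**4 + 42*y**3 - 84*y**2 + 152*y - 160)) dy + ∫(5*cos(3*y)) dy.
Step 2. Evaluate the standard form: now 5*sin(3*y)/3 + ∫(-y**4) dy + ∫((4*y**4 - 12*y**3 - 24*y**2 + 20*y - 152)/(y**5 - 11*y**4 + 42*y**3 - 84*y**2 + 152*y - 160)) dy.
Step 3. Evaluate the standard form: now -y**5/5 + 5*sin(3*y)/3 + ∫((4*y**4 - 12*y**3 - 24*y**2 + 20*y - 152)/(y**5 - 11*y**4 + 42*y**3 - 84*y**2 + 152*y - 160)) dy.
Step 4. Decompose ∫((4*y**4 - 12*y**3 - 24*y**2 + 20*y - 152)/(y**5 - 11*y**4 + 42*y**3 - 84*y**2 + 152*y - 160)) dy by partial fractions, (4*y**4 - 12*y**3 - 24*y**2 + 20*y - 152)/(y**5 - 11*y**4 + 42*y**3 - 84*y**2 + 152*y - 160) = 2/(y**2 + 4) - 5/(y - 2) + 5/(y - 4) + 4/(y - 5): now -y**5/5 + 5*sin(3*y)/3 + ∫(4/(y - 5)) dy + ∫(5/(y - 4)) dy + ∫(-5/(y - 2)) dy + ∫(2/(y**2 + 4)) dy.
Step 5. Evaluate the standard form [assuming y > 4]: now -y**5/5 + 5*log(y - 4) + 5*sin(3*y)/3 + ∫(4/(y - 5)) dy + ∫(-5/(y - 2)) dy + ∫(2/(y**2 + 4)) dy.
Step 6. Evaluate the standard form [assuming y > 5]: now -y**5/5 + 4*log(y - 5) + 5*log(y - 4) + 5*sin(3*y)/3 + ∫(-5/(y - 2)) dy + ∫(2/(y**2 + 4)) dy.
Step 7. Evaluate the standard form [assuming y > 2]: now -y**5/5 + 4*log(y - 5) + 5*log(y - 4) - 5*log(y - 2) + 5*sin(3*y)/3 + ∫(2/(y**2 + 4)) dy.
Step 8. Evaluate the standard form: now -y**5/5 + 4*log(y - 5) + 5*log(y - 4) - 5*log(y - 2) + 5*sin(3*y)/3 + atan(y/2).
Answer: -y**5/5 + 4*log(y - 5) + 5*log(y - 4) - 5*log(y - 2) + 5*sin(3*y)/3 + atan(y/2).


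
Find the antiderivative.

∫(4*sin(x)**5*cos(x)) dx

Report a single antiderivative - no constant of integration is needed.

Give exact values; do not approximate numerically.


Answer: 2*sin(x)**6/3.


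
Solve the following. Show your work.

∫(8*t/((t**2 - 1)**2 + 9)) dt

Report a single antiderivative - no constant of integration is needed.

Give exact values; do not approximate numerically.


Step 1. Substitute u = t**2 - 1, turning ∫(8*t/((t**2 - 1)**2 + 9)) dt into ∫(4/(u**2 + 9)) du: now ∫(4/(u**2 + 9)) du.
Step 2. Evaluate the standard form: now 4*atan(u/3)/3.
Step 3. Substitute back u = t**2 - 1: now 4*atan(t**2/3 - 1/3)/3.
Answer: 4*atan(t**2/3 - 1/3)/3.


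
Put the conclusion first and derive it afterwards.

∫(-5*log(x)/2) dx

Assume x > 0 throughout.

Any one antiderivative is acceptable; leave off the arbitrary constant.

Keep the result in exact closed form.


The answer is -5*x*log(x)/2 + 5*x/2.
Step 1. Integrate ∫(-5*log(x)/2) dx by parts with u = log(x), dv = (-5/2) dx, so v = -5*x/2 [assuming x > 0]: now -5*x*log(x)/2 + ∫(5/2) dx.
Step 2. Evaluate the standard form: now -5*x*log(x)/2 + 5*x/2.
Answer: -5*x*log(x)/2 + 5*x/2.


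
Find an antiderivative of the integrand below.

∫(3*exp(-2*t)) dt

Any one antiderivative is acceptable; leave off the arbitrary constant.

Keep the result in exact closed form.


Answer: -3*exp(-2*t)/2.


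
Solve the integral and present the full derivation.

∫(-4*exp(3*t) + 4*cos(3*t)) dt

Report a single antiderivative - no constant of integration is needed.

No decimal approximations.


Step 1. Rewrite: now ∫(-4*exp(3*t)) dt + ∫(4*cos(3*t)) dt.
Step 2. Evaluate the standard form: now -4*exp(3*t)/3 + ∫(4*cos(3*t)) dt.
Step 3. Evaluate the standard form: now -4*exp(3*t)/3 + 4*sin(3*t)/3.
Answer: -4*exp(3*t)/3 + 4*sin(3*t)/3.


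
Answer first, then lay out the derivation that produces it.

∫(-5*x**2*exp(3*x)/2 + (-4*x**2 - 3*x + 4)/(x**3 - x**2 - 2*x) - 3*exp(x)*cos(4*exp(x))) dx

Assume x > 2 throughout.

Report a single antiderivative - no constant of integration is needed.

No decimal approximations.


The answer is -5*x**2*exp(3*x)/6 + 5*x*exp(3*x)/9 - 5*exp(3*x)/27 - 2*log(x) - 3*log(x - 2) + log(x + 1) - 3*sin(4*exp(x))/4.
Step 1. Rewrite: now ∫(-5*x**2*exp(3*x)/2) dx + ∫((-4*x**2 - 3*x + 4)/(x**3 - x**2 - 2*x)) dx + ∫(-3*exp(x)*cos(4*exp(x))) dx.
Step 2. Substitute u = exp(x), turning ∫(-3*exp(x)*cos(4*exp(x))) dx into ∫(-3*cos(4*u)) du: now ∫(-5*x**2*exp(3*x)/2) dx + ∫((-4*x**2 - 3*x + 4)/(x**3 - x**2 - 2*x)) dx + ∫(-3*cos(4*u)) du.
Step 3. Evaluate the standard form: now -3*sin(4*u)/4 + ∫(-5*x**2*exp(3*x)/2) dx + ∫((-4*x**2 - 3*x + 4)/(x**3 - x**2 - 2*x)) dx.
Step 4. Substitute back u = exp(x): now -3*sin(4*exp(x))/4 + ∫(-5*x**2*exp(3*x)/2) dx + ∫((-4*x**2 - 3*x + 4)/(x**3 - x**2 - 2*x)) dx.
Step 5. Decompose ∫((-4*x**2 - 3*x + 4)/(x**3 - x**2 - 2*x)) dx by partial fractions, (-4*x**2 - 3*x + 4)/(x**3 - x**2 - 2*x) = 1/(x + 1) - 3/(x - 2) - 2/x: now -3*sin(4*exp(x))/4 + ∫(-2/x) dx + ∫(-5*x**2*exp(3*x)/2) dx + ∫(-3/(x - 2)) dx + ∫(1/(x + 1)) dx.
Step 6. Evaluate the standard form [assuming x > 2]: now -3*log(x - 2) - 3*sin(4*exp(x))/4 + ∫(-2/x) dx + ∫(-5*x**2*exp(3*x)/2) dx + ∫(1/(x + 1)) dx.
Step 7. Evaluate the standard form [assuming x > 0]: now -2*log(x) - 3*log(x - 2) - 3*sin(4*exp(x))/4 + ∫(-5*x**2*exp(3*x)/2) dx + ∫(1/(x + 1)) dx.
Step 8. Evaluate the standard form [assuming x > -1]: now -2*log(x) - 3*log(x - 2) + log(x + 1) - 3*sin(4*exp(x))/4 + ∫(-5*x**2*exp(3*x)/2) dx.
Step 9. Integrate ∫(-5*x**2*exp(3*x)/2) dx by parts with u = x**2, dv = (-5*exp(3*x)/2) dx, so v = -5*exp(3*x)/6: now -5*x**2*exp(3*x)/6 - 2*log(x) - 3*log(x - 2) + log(x + 1) - 3*sin(4*exp(x))/4 + ∫(5*x*exp(3*x)/3) dx.
Step 10. Integrate ∫(5*x*exp(3*x)/3) dx by parts with u = x, dv = (5*exp(3*x)/3) dx, so v = 5*exp(3*x)/9: now -5*x**2*exp(3*x)/6 + 5*x*exp(3*x)/9 - 2*log(x) - 3*log(x - 2) + log(x + 1) - 3*sin(4*exp(x))/4 + ∫(-5*exp(3*x)/9) dx.
Step 11. Evaluate the standard form: now -5*x**2*exp(3*x)/6 + 5*x*exp(3*x)/9 - 5*exp(3*x)/27 - 2*log(x) - 3*log(x - 2) + log(x + 1) - 3*sin(4*exp(x))/4.
Answer: -5*x**2*exp(3*x)/6 + 5*x*exp(3*x)/9 - 5*exp(3*x)/27 - 2*log(x) - 3*log(x - 2) + log(x + 1) - 3*sin(4*exp(x))/4.


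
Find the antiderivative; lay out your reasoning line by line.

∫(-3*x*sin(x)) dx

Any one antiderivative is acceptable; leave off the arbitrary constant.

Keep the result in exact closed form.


Step 1. Integrate ∫(-3*x*sin(x)) dx by parts with u = x, dv = (-3*sin(x)) dx, so v = 3*cos(x): now 3*x*cos(x) + ∫(-3*cos(x)) dx.
Step 2. Evaluate the standard form: now 3*x*cos(x) - 3*sin(x).
Answer: 3*x*cos(x) - 3*sin(x).


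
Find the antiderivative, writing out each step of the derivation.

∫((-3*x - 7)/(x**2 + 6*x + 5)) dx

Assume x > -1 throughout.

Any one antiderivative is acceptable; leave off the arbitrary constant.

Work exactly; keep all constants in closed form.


Step 1. Decompose ∫((-3*x - 7)/(x**2 + 6*x + 5)) dx by partial fractions, (-3*x - 7)/(x**2 + 6*x + 5) = -2/(x + 5) - 1/(x + 1): now ∫(-1/(x + 1)) dx + ∫(-2/(x + 5)) dx.
Step 2. Evaluate the standard form [assuming x > -1]: now -log(x + 1) + ∫(-2/(x + 5)) dx.
Step 3. Evaluate the standard form [assuming x > -5]: now -log(x + 1) - 2*log(x + 5).
Answer: -log(x + 1) - 2*log(x + 5).


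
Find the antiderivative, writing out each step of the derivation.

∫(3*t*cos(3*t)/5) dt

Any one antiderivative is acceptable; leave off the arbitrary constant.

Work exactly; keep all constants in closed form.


Step 1. Integrate ∫(3*t*cos(3*t)/5) dt by parts with u = t, dv = (3*cos(3*t)/5) dt, so v = sin(3*t)/5: now t*sin(3*t)/5 + ∫(-sin(3*t)/5) dt.
Step 2. Evaluate the standard form: now t*sin(3*t)/5 + cos(3*t)/15.
Answer: t*sin(3*t)/5 + cos(3*t)/15.


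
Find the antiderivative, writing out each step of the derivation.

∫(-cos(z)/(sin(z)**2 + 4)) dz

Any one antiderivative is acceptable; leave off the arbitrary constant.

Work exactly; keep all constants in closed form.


Step 1. Substitute u = sin(z), turning ∫(-cos(z)/(sin(z)**2 + 4)) dz into ∫(-1/(u**2 + 4)) du: now ∫(-1/(u**2 + 4)) du.
Step 2. Evaluate the standard form: now -atan(u/2)/2.
Step 3. Substitute back u = sin(z): now -atan(sin(z)/2)/2.
Answer: -atan(sin(z)/2)/2.


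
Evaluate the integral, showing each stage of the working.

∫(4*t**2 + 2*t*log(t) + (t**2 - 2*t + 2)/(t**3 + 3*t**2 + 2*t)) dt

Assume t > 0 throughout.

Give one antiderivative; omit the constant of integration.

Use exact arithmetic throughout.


Step 1. Rewrite: now ∫(4*t**2) dt + ∫(2*t*log(t)) dt + ∫((t**2 - 2*t + 2)/(t**3 + 3*t**2 + 2*t)) dt.
Step 2. Integrate ∫(2*t*log(t)) dt by parts with u = log(t), dv = (2*t) dt, so v = t**2 [assuming t > 0]: now t**2*log(t) + ∫(-t) dt + ∫(4*t**2) dt + ∫((t**2 - 2*t + 2)/(t**3 + 3*t**2 + 2*t)) dt.
Step 3. Evaluate the standard form: now t**2*log(t) - t**2/2 + ∫(4*t**2) dt + ∫((t**2 - 2*t + 2)/(t**3 + 3*t**2 + 2*t)) dt.
Step 4. Decompose ∫((t**2 - 2*t + 2)/(t**3 + 3*t**2 + 2*t)) dt by partial fractions, (t**2 - 2*t + 2)/(t**3 + 3*t**2 + 2*t) = 5/(t + 2) - 5/(t + 1) + 1/t: now t**2*log(t) - t**2/2 + ∫(1/t) dt + ∫(4*t**2) dt + ∫(-5/(t + 1)) dt + ∫(5/(t + 2)) dt.
Step 5. Evaluate the standard form [assuming t > -2]: now t**2*log(t) - t**2/2 + 5*log(t + 2) + ∫(1/t) dt + ∫(4*t**2) dt + ∫(-5/(t + 1)) dt.
Step 6. Evaluate the standard form [assuming t > -1]: now t**2*log(t) - t**2/2 - 5*log(t + 1) + 5*log(t + 2) + ∫(1/t) dt + ∫(4*t**2) dt.
Step 7. Evaluate the standard form [assuming t > 0]: now t**2*log(t) - t**2/2 + log(t) - 5*log(t + 1) + 5*log(t + 2) + ∫(4*t**2) dt.
Step 8. Evaluate the standard form: now 4*t**3/3 + t**2*log(t) - t**2/2 + log(t) - 5*log(t + 1) + 5*log(t + 2).
Answer: 4*t**3/3 + t**2*log(t) - t**2/2 + log(t) - 5*log(t + 1) + 5*log(t + 2).


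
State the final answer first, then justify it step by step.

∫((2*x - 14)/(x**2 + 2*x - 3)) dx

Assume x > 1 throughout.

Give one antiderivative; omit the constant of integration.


The answer is -3*log(x - 1) + 5*log(x + 3).
Step 1. Decompose ∫((2*x - 14)/(x**2 + 2*x - 3)) dx by partial fractions, (2*x - 14)/(x**2 + 2*x - 3) = 5/(x + 3) - 3/(x - 1): now ∫(-3/(x - 1)) dx + ∫(5/(x + 3)) dx.
Step 2. Evaluate the standard form [assuming x > 1]: now -3*log(x - 1) + ∫(5/(x + 3)) dx.
Step 3. Evaluate the standard form [assuming x > -3]: now -3*log(x - 1) + 5*log(x + 3).
Answer: -3*log(x - 1) + 5*log(x + 3).


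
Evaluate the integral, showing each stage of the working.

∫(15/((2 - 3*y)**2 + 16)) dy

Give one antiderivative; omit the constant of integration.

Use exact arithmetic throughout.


Step 1. Substitute u = 2 - 3*y, turning ∫(15/((2 - 3*y)**2 + 16)) dy into ∫(-5/(u**2 + 16)) du: now ∫(-5/(u**2 + 16)) du.
Step 2. Evaluate the standard form: now -5*atan(u/4)/4.
Step 3. Substitute back u = 2 - 3*y: now 5*atan(3*y/4 - 1/2)/4.
Answer: 5*atan(3*y/4 - 1/2)/4.


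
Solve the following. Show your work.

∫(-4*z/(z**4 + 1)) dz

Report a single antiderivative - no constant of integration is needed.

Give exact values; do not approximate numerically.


Step 1. Substitute u = z**2, turning ∫(-4*z/(z**4 + 1)) dz into ∫(-2/(u**2 + 1)) du: now ∫(-2/(u**2 + 1)) du.
Step 2. Evaluate the standard form: now -2*atan(u).
Step 3. Substitute back u = z**2: now -2*atan(z**2).
Answer: -2*atan(z**2).


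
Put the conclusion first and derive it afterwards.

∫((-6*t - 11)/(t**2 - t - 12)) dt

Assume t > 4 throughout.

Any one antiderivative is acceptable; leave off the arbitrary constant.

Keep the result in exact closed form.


The answer is -5*log(t - 4) - log(t + 3).
Step 1. Decompose ∫((-6*t - 11)/(t**2 - t - 12)) dt by partial fractions, (-6*t - 11)/(t**2 - t - 12) = -1/(t + 3) - 5/(t - 4): now ∫(-5/(t - 4)) dt + ∫(-1/(t + 3)) dt.
Step 2. Evaluate the standard form [assuming t > 4]: now -5*log(t - 4) + ∫(-1/(t + 3)) dt.
Step 3. Evaluate the standard form [assuming t > -3]: now -5*log(t - 4) - log(t + 3).
Answer: -5*log(t - 4) - log(t + 3).


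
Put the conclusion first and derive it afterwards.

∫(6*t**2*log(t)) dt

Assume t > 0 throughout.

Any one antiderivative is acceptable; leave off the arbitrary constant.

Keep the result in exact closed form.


The answer is 2*t**3*log(t) - 2*t**3/3.
Step 1. Integrate ∫(6*t**2*log(t)) dt by parts with u = log(t), dv = (6*t**2) dt, so v = 2*t**3 [assuming t > 0]: now 2*t**3*log(t) + ∫(-2*t**2) dt.
Step 2. Evaluate the standard form: now 2*t**3*log(t) - 2*t**3/3.
Answer: 2*t**3*log(t) - 2*t**3/3.


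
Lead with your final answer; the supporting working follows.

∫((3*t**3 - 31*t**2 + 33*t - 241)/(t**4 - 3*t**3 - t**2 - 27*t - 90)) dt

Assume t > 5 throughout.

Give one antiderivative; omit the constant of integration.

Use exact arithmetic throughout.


The answer is -2*log(t - 5) + 5*log(t + 2) - 2*atan(t/3)/3.
Step 1. Decompose ∫((3*t**3 - 31*t**2 + 33*t - 241)/(t**4 - 3*t**3 - t**2 - 27*t - 90)) dt by partial fractions, (3*t**3 - 31*t**2 + 33*t - 241)/(t**4 - 3*t**3 - t**2 - 27*t - 90) = -2/(t**2 + 9) + 5/(t + 2) - 2/(t - 5): now ∫(-2/(t - 5)) dt + ∫(5/(t + 2)) dt + ∫(-2/(t**2 + 9)) dt.
Step 2. Evaluate the standard form [assuming t > -2]: now 5*log(t + 2) + ∫(-2/(t - 5)) dt + ∫(-2/(t**2 + 9)) dt.
Step 3. Evaluate the standard form [assuming t > 5]: now -2*log(t - 5) + 5*log(t + 2) + ∫(-2/(t**2 + 9)) dt.
Step 4. Evaluate the standard form: now -2*log(t - 5) + 5*log(t + 2) - 2*atan(t/3)/3.
Answer: -2*log(t - 5) + 5*log(t + 2) - 2*atan(t/3)/3.


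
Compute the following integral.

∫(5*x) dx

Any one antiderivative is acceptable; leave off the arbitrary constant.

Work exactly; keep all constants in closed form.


Answer: 5*x**2/2.


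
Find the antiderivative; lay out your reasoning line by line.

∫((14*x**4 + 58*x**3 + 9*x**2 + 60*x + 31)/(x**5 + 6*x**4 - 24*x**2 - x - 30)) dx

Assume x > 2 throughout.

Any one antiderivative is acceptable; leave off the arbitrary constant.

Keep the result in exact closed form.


Step 1. Decompose ∫((14*x**4 + 58*x**3 + 9*x**2 + 60*x + 31)/(x**5 + 6*x**4 - 24*x**2 - x - 30)) dx by partial fractions, (14*x**4 + 58*x**3 + 9*x**2 + 60*x + 31)/(x**5 + 6*x**4 - 24*x**2 - x - 30) = -1/(x**2 + 1) + 4/(x + 5) + 5/(x + 3) + 5/(x - 2): now ∫(5/(x - 2)) dx + ∫(5/(x + 3)) dx + ∫(4/(x + 5)) dx + ∫(-1/(x**2 + 1)) dx.
Step 2. Evaluate the standard form [assuming x > -3]: now 5*log(x + 3) + ∫(5/(x - 2)) dx + ∫(4/(x + 5)) dx + ∫(-1/(x**2 + 1)) dx.
Step 3. Evaluate the standard form [assuming x > 2]: now 5*log(x - 2) + 5*log(x + 3) + ∫(4/(x + 5)) dx + ∫(-1/(x**2 + 1)) dx.
Step 4. Evaluate the standard form [assuming x > -5]: now 5*log(x - 2) + 5*log(x + 3) + 4*log(x + 5) + ∫(-1/(x**2 + 1)) dx.
Step 5. Evaluate the standard form: now 5*log(x - 2) + 5*log(x + 3) + 4*log(x + 5) - atan(x).
Answer: 5*log(x - 2) + 5*log(x + 3) + 4*log(x + 5) - atan(x).


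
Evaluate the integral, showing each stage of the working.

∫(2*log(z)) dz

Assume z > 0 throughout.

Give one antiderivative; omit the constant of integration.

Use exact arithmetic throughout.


Step 1. Integrate ∫(2*log(z)) dz by parts with u = log(z), dv = (2) dz, so v = 2*z [assuming z > 0]: now 2*z*log(z) + ∫(-2) dz.
Step 2. Evaluate the standard form: now 2*z*log(z) - 2*z.
Answer: 2*z*log(z) - 2*z.


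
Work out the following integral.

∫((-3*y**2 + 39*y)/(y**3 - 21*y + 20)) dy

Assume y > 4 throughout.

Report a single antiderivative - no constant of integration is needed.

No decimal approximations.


Answer: 4*log(y - 4) - 2*log(y - 1) - 5*log(y + 5).


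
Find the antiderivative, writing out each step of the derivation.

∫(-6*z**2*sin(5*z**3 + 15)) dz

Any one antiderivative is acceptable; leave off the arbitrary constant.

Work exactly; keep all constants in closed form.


Step 1. Substitute u = z**3 + 3, turning ∫(-6*z**2*sin(5*z**3 + 15)) dz into ∫(-2*sin(5*u)) du: now ∫(-2*sin(5*u)) du.
Step 2. Evaluate the standard form: now 2*cos(5*u)/5.
Step 3. Substitute back u = z**3 + 3: now 2*cos(5*z**3 + 15)/5.
Answer: 2*cos(5*z**3 + 15)/5.


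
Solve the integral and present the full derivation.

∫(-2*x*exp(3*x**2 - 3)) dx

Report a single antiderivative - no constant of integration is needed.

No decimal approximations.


Step 1. Substitute u = x**2 - 1, turning ∫(-2*x*exp(3*x**2 - 3)) dx into ∫(-exp(3*u)) du: now ∫(-exp(3*u)) du.
Step 2. Evaluate the standard form: now -exp(3*u)/3.
Step 3. Substitute back u = x**2 - 1: now -exp(3*x**2 - 3)/3.
Answer: -exp(3*x**2 - 3)/3.


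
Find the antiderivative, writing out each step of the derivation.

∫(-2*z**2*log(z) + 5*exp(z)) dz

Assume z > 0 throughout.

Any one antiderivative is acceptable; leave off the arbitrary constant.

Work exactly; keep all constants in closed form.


Step 1. Rewrite: now ∫(-2*z**2*log(z)) dz + ∫(5*exp(z)) dz.
Step 2. Integrate ∫(-2*z**2*log(z)) dz by parts with u = log(z), dv = (-2*z**2) dz, so v = -2*z**3/3 [assuming z > 0]: now -2*z**3*log(z)/3 + ∫(2*z**2/3) dz + ∫(5*exp(z)) dz.
Step 3. Evaluate the standard form: now -2*z**3*log(z)/3 + 2*z**3/9 + ∫(5*exp(z)) dz.
Step 4. Evaluate the standard form: now -2*z**3*log(z)/3 + 2*z**3/9 + 5*exp(z).
Answer: -2*z**3*log(z)/3 + 2*z**3/9 + 5*exp(z).


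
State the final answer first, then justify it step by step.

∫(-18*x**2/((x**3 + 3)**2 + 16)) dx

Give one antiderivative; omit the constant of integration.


The answer is -3*atan(x**3/4 + 3/4)/2.
Step 1. Substitute u = x**3 + 3, turning ∫(-18*x**2/((x**3 + 3)**2 + 16)) dx into ∫(-6/(u**2 + 16)) du: now ∫(-6/(u**2 + 16)) du.
Step 2. Evaluate the standard form: now -3*atan(u/4)/2.
Step 3. Substitute back u = x**3 + 3: now -3*atan(x**3/4 + 3/4)/2.
Answer: -3*atan(x**3/4 + 3/4)/2.


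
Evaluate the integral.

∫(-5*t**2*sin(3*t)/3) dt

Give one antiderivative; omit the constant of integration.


Answer: 5*t**2*cos(3*t)/9 - 10*t*sin(3*t)/27 - 10*cos(3*t)/81.


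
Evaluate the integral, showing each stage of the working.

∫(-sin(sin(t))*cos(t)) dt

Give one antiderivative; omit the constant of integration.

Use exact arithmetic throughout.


Step 1. Substitute u = sin(t), turning ∫(-sin(sin(t))*cos(t)) dt into ∫(-sin(u)) du: now ∫(-sin(u)) du.
Step 2. Evaluate the standard form: now cos(u).
Step 3. Substitute back u = sin(t): now cos(sin(t)).
Answer: cos(sin(t)).


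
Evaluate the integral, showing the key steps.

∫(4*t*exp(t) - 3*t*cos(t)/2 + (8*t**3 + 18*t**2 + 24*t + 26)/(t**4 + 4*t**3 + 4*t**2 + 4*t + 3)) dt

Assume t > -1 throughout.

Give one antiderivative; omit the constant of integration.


Step 1. Rewrite: now ∫(4*t*exp(t)) dt + ∫(-3*t*cos(t)/2) dt + ∫((8*t**3 + 18*t**2 + 24*t + 26)/(t**4 + 4*t**3 + 4*t**2 + 4*t + 3)) dt.
Step 2. Integrate ∫(4*t*exp(t)) dt by parts with u = t, dv = (4*exp(t)) dt, so v = 4*exp(t): now 4*t*exp(t) + ∫(-3*t*cos(t)/2) dt + ∫((8*t**3 + 18*t**2 + 24*t + 26)/(t**4 + 4*t**3 + 4*t**2 + 4*t + 3)) dt + ∫(-4*exp(t)) dt.
Step 3. Evaluate the standard form: now 4*t*exp(t) - 4*exp(t) + ∫(-3*t*cos(t)/2) dt + ∫((8*t**3 + 18*t**2 + 24*t + 26)/(t**4 + 4*t**3 + 4*t**2 + 4*t + 3)) dt.
Step 4. Decompose ∫((8*t**3 + 18*t**2 + 24*t + 26)/(t**4 + 4*t**3 + 4*t**2 + 4*t + 3)) dt by partial fractions, (8*t**3 + 18*t**2 + 24*t + 26)/(t**4 + 4*t**3 + 4*t**2 + 4*t + 3) = 4/(t**2 + 1) + 5/(t + 3) + 3/(t + 1): now 4*t*exp(t) - 4*exp(t) + ∫(-3*t*cos(t)/2) dt + ∫(3/(t + 1)) dt + ∫(5/(t + 3)) dt + ∫(4/(t**2 + 1)) dt.
Step 5. Evaluate the standard form [assuming t > -1]: now 4*t*exp(t) - 4*exp(t) + 3*log(t + 1) + ∫(-3*t*cos(t)/2) dt + ∫(5/(t + 3)) dt + ∫(4/(t**2 + 1)) dt.
Step 6. Evaluate the standard form [assuming t > -3]: now 4*t*exp(t) - 4*exp(t) + 3*log(t + 1) + 5*log(t + 3) + ∫(-3*t*cos(t)/2) dt + ∫(4/(t**2 + 1)) dt.
Step 7. Evaluate the standard form: now 4*t*exp(t) - 4*exp(t) + 3*log(t + 1) + 5*log(t + 3) + 4*atan(t) + ∫(-3*t*cos(t)/2) dt.
Step 8. Integrate ∫(-3*t*cos(t)/2) dt by parts with u = t, dv = (-3*cos(t)/2) dt, so v = -3*sin(t)/2: now 4*t*exp(t) - 3*t*sin(t)/2 - 4*exp(t) + 3*log(t + 1) + 5*log(t + 3) + 4*atan(t) + ∫(3*sin(t)/2) dt.
Step 9. Evaluate the standard form: now 4*t*exp(t) - 3*t*sin(t)/2 - 4*exp(t) + 3*log(t + 1) + 5*log(t + 3) - 3*cos(t)/2 + 4*atan(t).
Answer: 4*t*exp(t) - 3*t*sin(t)/2 - 4*exp(t) + 3*log(t + 1) + 5*log(t + 3) - 3*cos(t)/2 + 4*atan(t).


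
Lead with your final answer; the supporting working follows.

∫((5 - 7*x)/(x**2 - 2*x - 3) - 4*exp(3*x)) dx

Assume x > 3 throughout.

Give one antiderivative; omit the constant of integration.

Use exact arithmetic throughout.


The answer is -4*exp(3*x)/3 - 4*log(x - 3) - 3*log(x + 1).
Step 1. Rewrite: now ∫((5 - 7*x)/(x**2 - 2*x - 3)) dx + ∫(-4*exp(3*x)) dx.
Step 2. Evaluate the standard form: now -4*exp(3*x)/3 + ∫((5 - 7*x)/(x**2 - 2*x - 3)) dx.
Step 3. Decompose ∫((5 - 7*x)/(x**2 - 2*x - 3)) dx by partial fractions, (5 - 7*x)/(x**2 - 2*x - 3) = -3/(x + 1) - 4/(x - 3): now -4*exp(3*x)/3 + ∫(-4/(x - 3)) dx + ∫(-3/(x + 1)) dx.
Step 4. Evaluate the standard form [assuming x > 3]: now -4*exp(3*x)/3 - 4*log(x - 3) + ∫(-3/(x + 1)) dx.
Step 5. Evaluate the standard form [assuming x > -1]: now -4*exp(3*x)/3 - 4*log(x - 3) - 3*log(x + 1).
Answer: -4*exp(3*x)/3 - 4*log(x - 3) - 3*log(x + 1).


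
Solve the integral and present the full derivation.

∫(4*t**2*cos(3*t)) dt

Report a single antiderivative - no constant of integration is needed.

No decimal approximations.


Step 1. Integrate ∫(4*t**2*cos(3*t)) dt by parts with u = t**2, dv = (4*cos(3*t)) dt, so v = 4*sin(3*t)/3: now 4*t**2*sin(3*t)/3 + ∫(-8*t*sin(3*t)/3) dt.
Step 2. Integrate ∫(-8*t*sin(3*t)/3) dt by parts with u = t, dv = (-8*sin(3*t)/3) dt, so v = 8*cos(3*t)/9: now 4*t**2*sin(3*t)/3 + 8*t*cos(3*t)/9 + ∫(-8*cos(3*t)/9) dt.
Step 3. Evaluate the standard form: now 4*t**2*sin(3*t)/3 + 8*t*cos(3*t)/9 - 8*sin(3*t)/27.
Answer: 4*t**2*sin(3*t)/3 + 8*t*cos(3*t)/9 - 8*sin(3*t)/27.


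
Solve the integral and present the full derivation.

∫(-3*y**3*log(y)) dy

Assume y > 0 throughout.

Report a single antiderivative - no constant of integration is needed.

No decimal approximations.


Step 1. Integrate ∫(-3*y**3*log(y)) dy by parts with u = log(y), dv = (-3*y**3) dy, so v = -3*y**4/4 [assuming y > 0]: now -3*y**4*log(y)/4 + ∫(3*y**3/4) dy.
Step 2. Evaluate the standard form: now -3*y**4*log(y)/4 + 3*y**4/16.
Answer: -3*y**4*log(y)/4 + 3*y**4/16.


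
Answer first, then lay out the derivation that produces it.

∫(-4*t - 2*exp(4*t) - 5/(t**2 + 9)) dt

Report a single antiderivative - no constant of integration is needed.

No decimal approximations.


The answer is -2*t**2 - exp(4*t)/2 - 5*atan(t/3)/3.
Step 1. Rewrite: now ∫(-4*t) dt + ∫(-5/(t**2 + 9)) dt + ∫(-2*exp(4*t)) dt.
Step 2. Evaluate the standard form: now -5*atan(t/3)/3 + ∫(-4*t) dt + ∫(-2*exp(4*t)) dt.
Step 3. Evaluate the standard form: now -2*t**2 - 5*atan(t/3)/3 + ∫(-2*exp(4*t)) dt.
Step 4. Evaluate the standard form: now -2*t**2 - exp(4*t)/2 - 5*atan(t/3)/3.
Answer: -2*t**2 - exp(4*t)/2 - 5*atan(t/3)/3.


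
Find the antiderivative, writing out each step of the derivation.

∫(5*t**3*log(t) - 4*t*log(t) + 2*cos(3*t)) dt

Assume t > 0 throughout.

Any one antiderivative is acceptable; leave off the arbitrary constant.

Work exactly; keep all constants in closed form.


Step 1. Rewrite: now ∫(-4*t*log(t)) dt + ∫(5*t**3*log(t)) dt + ∫(2*cos(3*t)) dt.
Step 2. Integrate ∫(-4*t*log(t)) dt by parts with u = log(t), dv = (-4*t) dt, so v = -2*t**2 [assuming t > 0]: now -2*t**2*log(t) + ∫(2*t) dt + ∫(5*t**3*log(t)) dt + ∫(2*cos(3*t)) dt.
Step 3. Evaluate the standard form: now -2*t**2*log(t) + t**2 + ∫(5*t**3*log(t)) dt + ∫(2*cos(3*t)) dt.
Step 4. Integrate ∫(5*t**3*log(t)) dt by parts with u = log(t), dv = (5*t**3) dt, so v = 5*t**4/4 [assuming t > 0]: now 5*t**4*log(t)/4 - 2*t**2*log(t) + t**2 + ∫(-5*t**3/4) dt + ∫(2*cos(3*t)) dt.
Step 5. Evaluate the standard form: now 5*t**4*log(t)/4 - 5*t**4/16 - 2*t**2*log(t) + t**2 + ∫(2*cos(3*t)) dt.
Step 6. Evaluate the standard form: now 5*t**4*log(t)/4 - 5*t**4/16 - 2*t**2*log(t) + t**2 + 2*sin(3*t)/3.
Answer: 5*t**4*log(t)/4 - 5*t**4/16 - 2*t**2*log(t) + t**2 + 2*sin(3*t)/3.


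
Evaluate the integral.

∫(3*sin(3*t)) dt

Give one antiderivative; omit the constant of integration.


Answer: -cos(3*t).
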